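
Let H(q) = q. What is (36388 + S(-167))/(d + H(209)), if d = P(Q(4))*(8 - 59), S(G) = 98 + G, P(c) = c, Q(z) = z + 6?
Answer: -36319/301 ≈ -120.66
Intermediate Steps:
Q(z) = 6 + z
d = -510 (d = (6 + 4)*(8 - 59) = 10*(-51) = -510)
(36388 + S(-167))/(d + H(209)) = (36388 + (98 - 167))/(-510 + 209) = (36388 - 69)/(-301) = 36319*(-1/301) = -36319/301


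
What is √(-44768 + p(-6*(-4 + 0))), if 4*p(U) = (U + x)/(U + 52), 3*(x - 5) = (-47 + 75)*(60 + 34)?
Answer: I*√2327064729/228 ≈ 211.58*I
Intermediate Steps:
x = 2647/3 (x = 5 + ((-47 + 75)*(60 + 34))/3 = 5 + (28*94)/3 = 5 + (⅓)*2632 = 5 + 2632/3 = 2647/3 ≈ 882.33)
p(U) = (2647/3 + U)/(4*(52 + U)) (p(U) = ((U + 2647/3)/(U + 52))/4 = ((2647/3 + U)/(52 + U))/4 = (2647/3 + U)/(4*(52 + U)))
√(-44768 + p(-6*(-4 + 0))) = √(-44768 + (2647 + 3*(-6*(-4 + 0)))/(12*(52 - 6*(-4 + 0)))) = √(-44768 + (2647 + 3*(-6*(-4)))/(12*(52 - 6*(-4)))) = √(-44768 + (2647 + 3*24)/(12*(52 + 24))) = √(-44768 + (1/12)*(2647 + 72)/76) = √(-44768 + (1/12)*(1/76)*2719) = √(-44768 + 2719/912) = √(-40825697/912) = I*√2327064729/228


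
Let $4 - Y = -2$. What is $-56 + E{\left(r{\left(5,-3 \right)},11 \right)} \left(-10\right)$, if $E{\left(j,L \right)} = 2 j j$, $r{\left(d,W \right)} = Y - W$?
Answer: $-1676$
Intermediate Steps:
$Y = 6$ ($Y = 4 - -2 = 4 + 2 = 6$)
$r{\left(d,W \right)} = 6 - W$
$E{\left(j,L \right)} = 2 j^{2}$
$-56 + E{\left(r{\left(5,-3 \right)},11 \right)} \left(-10\right) = -56 + 2 \left(6 - -3\right)^{2} \left(-10\right) = -56 + 2 \left(6 + 3\right)^{2} \left(-10\right) = -56 + 2 \cdot 9^{2} \left(-10\right) = -56 + 2 \cdot 81 \left(-10\right) = -56 + 162 \left(-10\right) = -56 - 1620 = -1676$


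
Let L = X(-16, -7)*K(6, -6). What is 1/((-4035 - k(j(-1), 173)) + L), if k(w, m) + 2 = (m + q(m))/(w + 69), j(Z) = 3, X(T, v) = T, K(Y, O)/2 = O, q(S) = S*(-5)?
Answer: -18/68965 ≈ -0.00026100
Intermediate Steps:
q(S) = -5*S
K(Y, O) = 2*O
L = 192 (L = -32*(-6) = -16*(-12) = 192)
k(w, m) = -2 - 4*m/(69 + w) (k(w, m) = -2 + (m - 5*m)/(w + 69) = -2 + (-4*m)/(69 + w) = -2 - 4*m/(69 + w))
1/((-4035 - k(j(-1), 173)) + L) = 1/((-4035 - 2*(-69 - 1*3 - 2*173)/(69 + 3)) + 192) = 1/((-4035 - 2*(-69 - 3 - 346)/72) + 192) = 1/((-4035 - 2*(-418)/72) + 192) = 1/((-4035 - 1*(-209/18)) + 192) = 1/((-4035 + 209/18) + 192) = 1/(-72421/18 + 192) = 1/(-68965/18) = -18/68965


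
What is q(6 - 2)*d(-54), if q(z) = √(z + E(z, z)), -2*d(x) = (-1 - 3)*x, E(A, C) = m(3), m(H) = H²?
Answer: -108*√13 ≈ -389.40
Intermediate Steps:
E(A, C) = 9 (E(A, C) = 3² = 9)
d(x) = 2*x (d(x) = -(-1 - 3)*x/2 = -(-2)*x = 2*x)
q(z) = √(9 + z) (q(z) = √(z + 9) = √(9 + z))
q(6 - 2)*d(-54) = √(9 + (6 - 2))*(2*(-54)) = √(9 + 4)*(-108) = √13*(-108) = -108*√13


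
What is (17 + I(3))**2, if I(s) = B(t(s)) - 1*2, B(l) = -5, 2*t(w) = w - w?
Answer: 100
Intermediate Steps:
t(w) = 0 (t(w) = (w - w)/2 = (1/2)*0 = 0)
I(s) = -7 (I(s) = -5 - 1*2 = -5 - 2 = -7)
(17 + I(3))**2 = (17 - 7)**2 = 10**2 = 100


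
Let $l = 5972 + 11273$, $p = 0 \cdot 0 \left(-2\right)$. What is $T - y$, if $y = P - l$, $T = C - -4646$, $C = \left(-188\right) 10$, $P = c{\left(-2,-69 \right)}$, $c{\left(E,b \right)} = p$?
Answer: $20011$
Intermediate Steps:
$p = 0$ ($p = 0 \left(-2\right) = 0$)
$c{\left(E,b \right)} = 0$
$l = 17245$
$P = 0$
$C = -1880$
$T = 2766$ ($T = -1880 - -4646 = -1880 + 4646 = 2766$)
$y = -17245$ ($y = 0 - 17245 = -17245$)
$T - y = 2766 - -17245 = 2766 + 17245 = 20011$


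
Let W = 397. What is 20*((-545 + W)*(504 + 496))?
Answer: -2960000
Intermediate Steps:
20*((-545 + W)*(504 + 496)) = 20*((-545 + 397)*(504 + 496)) = 20*(-148*1000) = 20*(-148000) = -2960000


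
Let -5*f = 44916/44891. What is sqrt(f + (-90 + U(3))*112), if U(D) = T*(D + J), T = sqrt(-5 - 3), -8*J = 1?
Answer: 2*sqrt(-1049258172795 + 67034608025*I*sqrt(2))/20405 ≈ 4.531 + 100.5*I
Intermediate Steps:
J = -1/8 (J = -1/8*1 = -1/8 ≈ -0.12500)
T = 2*I*sqrt(2) (T = sqrt(-8) = 2*I*sqrt(2) ≈ 2.8284*I)
U(D) = 2*I*sqrt(2)*(-1/8 + D) (U(D) = (2*I*sqrt(2))*(D - 1/8) = (2*I*sqrt(2))*(-1/8 + D) = 2*I*sqrt(2)*(-1/8 + D))
f = -44916/224455 (f = -44916/(5*44891) = -1/5*44916/44891 = -44916/224455 ≈ -0.20011)
sqrt(f + (-90 + U(3))*112) = sqrt(-44916/224455 + (-90 + I*sqrt(2)*(-1 + 8*3)/4)*112) = sqrt(-44916/224455 + (-90 + I*sqrt(2)*(-1 + 24)/4)*112) = sqrt(-44916/224455 + (-90 + (1/4)*I*sqrt(2)*23)*112) = sqrt(-44916/224455 + (-90 + 23*I*sqrt(2)/4)*112) = sqrt(-44916/224455 + (-10080 + 644*I*sqrt(2))) = sqrt(-2262551316/224455 + 644*I*sqrt(2))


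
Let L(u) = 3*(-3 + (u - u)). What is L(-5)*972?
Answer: -8748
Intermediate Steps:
L(u) = -9 (L(u) = 3*(-3 + 0) = 3*(-3) = -9)
L(-5)*972 = -9*972 = -8748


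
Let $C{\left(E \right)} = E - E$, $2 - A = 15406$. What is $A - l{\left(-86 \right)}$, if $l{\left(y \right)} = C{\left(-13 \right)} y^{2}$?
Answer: $-15404$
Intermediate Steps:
$A = -15404$ ($A = 2 - 15406 = -15404$)
$C{\left(E \right)} = 0$
$l{\left(y \right)} = 0$ ($l{\left(y \right)} = 0 y^{2} = 0$)
$A - l{\left(-86 \right)} = -15404 - 0 = -15404 + 0 = -15404$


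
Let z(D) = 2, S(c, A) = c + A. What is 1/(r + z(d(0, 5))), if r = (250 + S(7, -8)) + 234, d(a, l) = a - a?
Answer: 1/485 ≈ 0.0020619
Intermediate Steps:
S(c, A) = A + c
d(a, l) = 0
r = 483 (r = (250 + (-8 + 7)) + 234 = (250 - 1) + 234 = 249 + 234 = 483)
1/(r + z(d(0, 5))) = 1/(483 + 2) = 1/485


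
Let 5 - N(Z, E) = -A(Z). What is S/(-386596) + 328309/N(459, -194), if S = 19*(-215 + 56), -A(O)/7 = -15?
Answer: 63461639237/21262780 ≈ 2984.6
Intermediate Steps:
A(O) = 105 (A(O) = -7*(-15) = 105)
N(Z, E) = 110 (N(Z, E) = 5 - (-1)*105 = 5 - 1*(-105) = 5 + 105 = 110)
S = -3021 (S = 19*(-159) = -3021)
S/(-386596) + 328309/N(459, -194) = -3021/(-386596) + 328309/110 = -3021*(-1/386596) + 328309*(1/110) = 3021/386596 + 328309/110 = 63461639237/21262780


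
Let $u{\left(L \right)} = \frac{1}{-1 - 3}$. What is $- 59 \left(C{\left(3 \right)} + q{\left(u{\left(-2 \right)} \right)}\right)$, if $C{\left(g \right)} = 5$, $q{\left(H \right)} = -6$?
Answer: $59$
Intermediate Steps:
$u{\left(L \right)} = - \frac{1}{4}$ ($u{\left(L \right)} = \frac{1}{-4} = - \frac{1}{4}$)
$- 59 \left(C{\left(3 \right)} + q{\left(u{\left(-2 \right)} \right)}\right) = - 59 \left(5 - 6\right) = \left(-59\right) \left(-1\right) = 59$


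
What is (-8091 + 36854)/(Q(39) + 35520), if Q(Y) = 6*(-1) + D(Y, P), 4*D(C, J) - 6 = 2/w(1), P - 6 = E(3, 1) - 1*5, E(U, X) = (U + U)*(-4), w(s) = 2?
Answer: 115052/142063 ≈ 0.80987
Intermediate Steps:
E(U, X) = -8*U (E(U, X) = (2*U)*(-4) = -8*U)
P = -23 (P = 6 + (-8*3 - 1*5) = 6 + (-24 - 5) = 6 - 29 = -23)
D(C, J) = 7/4 (D(C, J) = 3/2 + (2/2)/4 = 3/2 + (2*(½))/4 = 3/2 + (¼)*1 = 3/2 + ¼ = 7/4)
Q(Y) = -17/4 (Q(Y) = 6*(-1) + 7/4 = -6 + 7/4 = -17/4)
(-8091 + 36854)/(Q(39) + 35520) = (-8091 + 36854)/(-17/4 + 35520) = 28763/(142063/4) = 28763*(4/142063) = 115052/142063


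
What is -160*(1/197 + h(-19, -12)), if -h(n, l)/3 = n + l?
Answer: -2931520/197 ≈ -14881.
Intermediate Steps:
h(n, l) = -3*l - 3*n (h(n, l) = -3*(n + l) = -3*(l + n) = -3*l - 3*n)
-160*(1/197 + h(-19, -12)) = -160*(1/197 + (-3*(-12) - 3*(-19))) = -160*(1/197 + (36 + 57)) = -160*(1/197 + 93) = -160*18322/197 = -2931520/197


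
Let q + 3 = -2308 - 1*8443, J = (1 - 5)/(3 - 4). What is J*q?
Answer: -43016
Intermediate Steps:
J = 4 (J = -4/(-1) = -4*(-1) = 4)
q = -10754 (q = -3 + (-2308 - 1*8443) = -3 + (-2308 - 8443) = -3 - 10751 = -10754)
J*q = 4*(-10754) = -43016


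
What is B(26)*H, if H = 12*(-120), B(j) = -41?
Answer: 59040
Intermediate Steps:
H = -1440
B(26)*H = -41*(-1440) = 59040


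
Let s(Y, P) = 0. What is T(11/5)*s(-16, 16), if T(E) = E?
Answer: 0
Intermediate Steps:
T(11/5)*s(-16, 16) = (11/5)*0 = 0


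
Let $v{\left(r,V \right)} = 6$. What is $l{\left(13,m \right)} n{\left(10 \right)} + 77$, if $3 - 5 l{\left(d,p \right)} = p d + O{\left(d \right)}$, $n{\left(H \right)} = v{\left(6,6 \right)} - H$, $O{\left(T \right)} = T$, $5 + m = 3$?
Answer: $\frac{321}{5} \approx 64.2$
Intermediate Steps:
$m = -2$ ($m = -5 + 3 = -2$)
$n{\left(H \right)} = 6 - H$
$l{\left(d,p \right)} = \frac{3}{5} - \frac{d}{5} - \frac{d p}{5}$ ($l{\left(d,p \right)} = \frac{3}{5} - \frac{p d + d}{5} = \frac{3}{5} - \frac{d p + d}{5} = \frac{3}{5} - \frac{d + d p}{5} = \frac{3}{5} - \left(\frac{d}{5} + \frac{d p}{5}\right) = \frac{3}{5} - \frac{d}{5} - \frac{d p}{5}$)
$l{\left(13,m \right)} n{\left(10 \right)} + 77 = \left(\frac{3}{5} - \frac{13}{5} - \frac{13}{5} \left(-2\right)\right) \left(6 - 10\right) + 77 = \left(\frac{3}{5} - \frac{13}{5} + \frac{26}{5}\right) \left(6 - 10\right) + 77 = \frac{16}{5} \left(-4\right) + 77 = - \frac{64}{5} + 77 = \frac{321}{5}$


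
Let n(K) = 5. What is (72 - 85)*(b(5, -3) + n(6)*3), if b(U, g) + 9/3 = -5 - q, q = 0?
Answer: -91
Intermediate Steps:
b(U, g) = -8 (b(U, g) = -3 + (-5 - 1*0) = -3 + (-5 + 0) = -3 - 5 = -8)
(72 - 85)*(b(5, -3) + n(6)*3) = (72 - 85)*(-8 + 5*3) = -13*(-8 + 15) = -13*7 = -91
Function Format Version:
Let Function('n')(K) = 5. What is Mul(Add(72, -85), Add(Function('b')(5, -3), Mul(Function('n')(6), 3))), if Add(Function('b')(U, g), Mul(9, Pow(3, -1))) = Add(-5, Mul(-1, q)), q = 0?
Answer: -91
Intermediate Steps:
Function('b')(U, g) = -8 (Function('b')(U, g) = Add(-3, Add(-5, Mul(-1, 0))) = Add(-3, Add(-5, 0)) = Add(-3, -5) = -8)
Mul(Add(72, -85), Add(Function('b')(5, -3), Mul(Function('n')(6), 3))) = Mul(Add(72, -85), Add(-8, Mul(5, 3))) = Mul(-13, Add(-8, 15)) = Mul(-13, 7) = -91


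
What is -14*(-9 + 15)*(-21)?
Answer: 1764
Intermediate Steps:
-14*(-9 + 15)*(-21) = -84*(-21) = -14*(-126) = 1764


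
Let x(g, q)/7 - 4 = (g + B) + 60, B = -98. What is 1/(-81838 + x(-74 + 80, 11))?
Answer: -1/82034 ≈ -1.2190e-5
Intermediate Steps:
x(g, q) = -238 + 7*g (x(g, q) = 28 + 7*((g - 98) + 60) = 28 + 7*((-98 + g) + 60) = 28 + 7*(-38 + g) = 28 + (-266 + 7*g) = -238 + 7*g)
1/(-81838 + x(-74 + 80, 11)) = 1/(-81838 + (-238 + 7*(-74 + 80))) = 1/(-81838 + (-238 + 7*6)) = 1/(-81838 + (-238 + 42)) = 1/(-81838 - 196) = 1/(-82034) = -1/82034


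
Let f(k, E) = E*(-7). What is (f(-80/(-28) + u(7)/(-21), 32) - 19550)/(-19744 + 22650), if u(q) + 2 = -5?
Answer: -9887/1453 ≈ -6.8045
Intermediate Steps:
u(q) = -7 (u(q) = -2 - 5 = -7)
f(k, E) = -7*E
(f(-80/(-28) + u(7)/(-21), 32) - 19550)/(-19744 + 22650) = (-7*32 - 19550)/(-19744 + 22650) = (-224 - 19550)/2906 = -19774*1/2906 = -9887/1453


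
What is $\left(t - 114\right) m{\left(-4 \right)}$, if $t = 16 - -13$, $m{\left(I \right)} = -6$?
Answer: $510$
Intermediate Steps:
$t = 29$ ($t = 16 + 13 = 29$)
$\left(t - 114\right) m{\left(-4 \right)} = \left(29 - 114\right) \left(-6\right) = \left(-85\right) \left(-6\right) = 510$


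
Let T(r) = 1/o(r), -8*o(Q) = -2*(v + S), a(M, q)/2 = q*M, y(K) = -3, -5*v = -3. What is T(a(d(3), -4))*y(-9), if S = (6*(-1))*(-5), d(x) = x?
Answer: -20/51 ≈ -0.39216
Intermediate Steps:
v = ⅗ (v = -⅕*(-3) = ⅗ ≈ 0.60000)
S = 30 (S = -6*(-5) = 30)
a(M, q) = 2*M*q (a(M, q) = 2*(q*M) = 2*(M*q) = 2*M*q)
o(Q) = 153/20 (o(Q) = -(-1)*(⅗ + 30)/4 = -(-1)*153/(4*5) = -⅛*(-306/5) = 153/20)
T(r) = 20/153 (T(r) = 1/(153/20) = 20/153)
T(a(d(3), -4))*y(-9) = (20/153)*(-3) = -20/51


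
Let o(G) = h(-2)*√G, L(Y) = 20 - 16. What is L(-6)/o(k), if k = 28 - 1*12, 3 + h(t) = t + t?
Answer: -⅐ ≈ -0.14286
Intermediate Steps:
h(t) = -3 + 2*t (h(t) = -3 + (t + t) = -3 + 2*t)
L(Y) = 4
k = 16 (k = 28 - 12 = 16)
o(G) = -7*√G (o(G) = (-3 + 2*(-2))*√G = (-3 - 4)*√G = -7*√G)
L(-6)/o(k) = 4/((-7*√16)) = 4/((-7*4)) = 4/(-28) = 4*(-1/28) = -⅐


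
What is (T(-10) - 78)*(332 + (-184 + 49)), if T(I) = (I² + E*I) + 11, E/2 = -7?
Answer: 34081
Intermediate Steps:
E = -14 (E = 2*(-7) = -14)
T(I) = 11 + I² - 14*I (T(I) = (I² - 14*I) + 11 = 11 + I² - 14*I)
(T(-10) - 78)*(332 + (-184 + 49)) = ((11 + (-10)² - 14*(-10)) - 78)*(332 + (-184 + 49)) = ((11 + 100 + 140) - 78)*(332 - 135) = (251 - 78)*197 = 173*197 = 34081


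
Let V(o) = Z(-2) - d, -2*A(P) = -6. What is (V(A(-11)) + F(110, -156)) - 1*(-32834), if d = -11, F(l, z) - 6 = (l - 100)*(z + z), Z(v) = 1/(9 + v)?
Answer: 208118/7 ≈ 29731.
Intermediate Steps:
F(l, z) = 6 + 2*z*(-100 + l) (F(l, z) = 6 + (l - 100)*(z + z) = 6 + (-100 + l)*(2*z) = 6 + 2*z*(-100 + l))
A(P) = 3 (A(P) = -½*(-6) = 3)
V(o) = 78/7 (V(o) = 1/(9 - 2) - 1*(-11) = 1/7 + 11 = ⅐ + 11 = 78/7)
(V(A(-11)) + F(110, -156)) - 1*(-32834) = (78/7 + (6 - 200*(-156) + 2*110*(-156))) - 1*(-32834) = (78/7 + (6 + 31200 - 34320)) + 32834 = (78/7 - 3114) + 32834 = -21720/7 + 32834 = 208118/7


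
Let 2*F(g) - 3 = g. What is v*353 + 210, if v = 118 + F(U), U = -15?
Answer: 39746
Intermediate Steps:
F(g) = 3/2 + g/2
v = 112 (v = 118 + (3/2 + (1/2)*(-15)) = 118 + (3/2 - 15/2) = 118 - 6 = 112)
v*353 + 210 = 112*353 + 210 = 39536 + 210 = 39746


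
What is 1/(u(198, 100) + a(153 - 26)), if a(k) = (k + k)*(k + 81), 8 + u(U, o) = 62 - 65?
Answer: 1/52821 ≈ 1.8932e-5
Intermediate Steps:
u(U, o) = -11 (u(U, o) = -8 + (62 - 65) = -8 - 3 = -11)
a(k) = 2*k*(81 + k) (a(k) = (2*k)*(81 + k) = 2*k*(81 + k))
1/(u(198, 100) + a(153 - 26)) = 1/(-11 + 2*(153 - 26)*(81 + (153 - 26))) = 1/(-11 + 2*127*(81 + 127)) = 1/(-11 + 2*127*208) = 1/(-11 + 52832) = 1/52821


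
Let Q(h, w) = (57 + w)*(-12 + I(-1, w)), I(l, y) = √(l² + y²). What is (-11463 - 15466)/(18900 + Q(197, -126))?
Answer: -59028368/34844843 - 619367*√15877/104534529 ≈ -2.4406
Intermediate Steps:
Q(h, w) = (-12 + √(1 + w²))*(57 + w) (Q(h, w) = (57 + w)*(-12 + √((-1)² + w²)) = (57 + w)*(-12 + √(1 + w²)) = (-12 + √(1 + w²))*(57 + w))
(-11463 - 15466)/(18900 + Q(197, -126)) = (-11463 - 15466)/(18900 + (-684 - 12*(-126) + 57*√(1 + (-126)²) - 126*√(1 + (-126)²))) = -26929/(18900 + (-684 + 1512 + 57*√(1 + 15876) - 126*√(1 + 15876))) = -26929/(18900 + (-684 + 1512 + 57*√15877 - 126*√15877)) = -26929/(18900 + (828 - 69*√15877)) = -26929/(19728 - 69*√15877)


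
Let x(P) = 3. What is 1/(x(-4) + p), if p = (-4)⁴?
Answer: 1/259 ≈ 0.0038610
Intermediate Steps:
p = 256
1/(x(-4) + p) = 1/(3 + 256) = 1/259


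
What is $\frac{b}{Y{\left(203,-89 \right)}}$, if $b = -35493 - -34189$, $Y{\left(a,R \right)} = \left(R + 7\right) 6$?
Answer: $\frac{326}{123} \approx 2.6504$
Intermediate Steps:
$Y{\left(a,R \right)} = 42 + 6 R$ ($Y{\left(a,R \right)} = \left(7 + R\right) 6 = 42 + 6 R$)
$b = -1304$ ($b = -35493 + 34189 = -1304$)
$\frac{b}{Y{\left(203,-89 \right)}} = - \frac{1304}{42 + 6 \left(-89\right)} = - \frac{1304}{42 - 534} = - \frac{1304}{-492} = \left(-1304\right) \left(- \frac{1}{492}\right) = \frac{326}{123}$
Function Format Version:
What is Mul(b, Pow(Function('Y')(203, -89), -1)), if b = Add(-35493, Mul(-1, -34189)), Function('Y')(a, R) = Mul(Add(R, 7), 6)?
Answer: Rational(326, 123) ≈ 2.6504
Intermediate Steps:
Function('Y')(a, R) = Add(42, Mul(6, R)) (Function('Y')(a, R) = Mul(Add(7, R), 6) = Add(42, Mul(6, R)))
b = -1304 (b = Add(-35493, 34189) = -1304)
Mul(b, Pow(Function('Y')(203, -89), -1)) = Mul(-1304, Pow(Add(42, Mul(6, -89)), -1)) = Mul(-1304, Pow(Add(42, -534), -1)) = Mul(-1304, Pow(-492, -1)) = Mul(-1304, Rational(-1, 492)) = Rational(326, 123)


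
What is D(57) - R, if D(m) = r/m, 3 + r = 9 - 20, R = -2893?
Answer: 164887/57 ≈ 2892.8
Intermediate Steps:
r = -14 (r = -3 + (9 - 20) = -3 - 11 = -14)
D(m) = -14/m
D(57) - R = -14/57 - 1*(-2893) = -14*1/57 + 2893 = -14/57 + 2893 = 164887/57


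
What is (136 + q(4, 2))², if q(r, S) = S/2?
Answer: 18769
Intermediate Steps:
q(r, S) = S/2 (q(r, S) = S*(½) = S/2)
(136 + q(4, 2))² = (136 + (½)*2)² = (136 + 1)² = 137² = 18769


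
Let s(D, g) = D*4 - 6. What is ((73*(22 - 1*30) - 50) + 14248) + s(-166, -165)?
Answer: 12944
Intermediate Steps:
s(D, g) = -6 + 4*D (s(D, g) = 4*D - 6 = -6 + 4*D)
((73*(22 - 1*30) - 50) + 14248) + s(-166, -165) = ((73*(22 - 1*30) - 50) + 14248) + (-6 + 4*(-166)) = ((73*(22 - 30) - 50) + 14248) + (-6 - 664) = ((73*(-8) - 50) + 14248) - 670 = ((-584 - 50) + 14248) - 670 = (-634 + 14248) - 670 = 13614 - 670 = 12944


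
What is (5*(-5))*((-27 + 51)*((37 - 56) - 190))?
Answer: 125400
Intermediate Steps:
(5*(-5))*((-27 + 51)*((37 - 56) - 190)) = -600*(-19 - 190) = -600*(-209) = -25*(-5016) = 125400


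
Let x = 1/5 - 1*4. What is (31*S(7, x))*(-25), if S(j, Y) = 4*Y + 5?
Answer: 7905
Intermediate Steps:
x = -19/5 (x = ⅕ - 4 = -19/5 ≈ -3.8000)
S(j, Y) = 5 + 4*Y
(31*S(7, x))*(-25) = (31*(5 + 4*(-19/5)))*(-25) = (31*(5 - 76/5))*(-25) = (31*(-51/5))*(-25) = -1581/5*(-25) = 7905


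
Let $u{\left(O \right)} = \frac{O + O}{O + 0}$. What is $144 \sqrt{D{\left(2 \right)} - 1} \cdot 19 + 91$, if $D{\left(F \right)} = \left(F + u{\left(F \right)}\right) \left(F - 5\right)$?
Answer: $91 + 2736 i \sqrt{13} \approx 91.0 + 9864.8 i$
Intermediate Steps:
$u{\left(O \right)} = 2$ ($u{\left(O \right)} = \frac{2 O}{O} = 2$)
$D{\left(F \right)} = \left(-5 + F\right) \left(2 + F\right)$ ($D{\left(F \right)} = \left(F + 2\right) \left(F - 5\right) = \left(2 + F\right) \left(-5 + F\right) = \left(-5 + F\right) \left(2 + F\right)$)
$144 \sqrt{D{\left(2 \right)} - 1} \cdot 19 + 91 = 144 \sqrt{\left(-10 + 2^{2} - 6\right) - 1} \cdot 19 + 91 = 144 \sqrt{\left(-10 + 4 - 6\right) - 1} \cdot 19 + 91 = 144 \sqrt{-12 - 1} \cdot 19 + 91 = 144 \sqrt{-13} \cdot 19 + 91 = 144 i \sqrt{13} \cdot 19 + 91 = 144 \cdot 19 i \sqrt{13} + 91 = 2736 i \sqrt{13} + 91 = 91 + 2736 i \sqrt{13}$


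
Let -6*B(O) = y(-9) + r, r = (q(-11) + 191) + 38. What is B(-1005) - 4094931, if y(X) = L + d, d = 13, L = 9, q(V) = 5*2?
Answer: -8189949/2 ≈ -4.0950e+6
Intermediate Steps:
q(V) = 10
r = 239 (r = (10 + 191) + 38 = 201 + 38 = 239)
y(X) = 22 (y(X) = 9 + 13 = 22)
B(O) = -87/2 (B(O) = -(22 + 239)/6 = -⅙*261 = -87/2)
B(-1005) - 4094931 = -87/2 - 4094931 = -8189949/2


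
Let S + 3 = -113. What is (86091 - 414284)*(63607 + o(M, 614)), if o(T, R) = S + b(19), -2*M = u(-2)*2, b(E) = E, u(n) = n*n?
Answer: -20843537430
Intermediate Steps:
u(n) = n**2
M = -4 (M = -(-2)**2*2/2 = -2*2 = -1/2*8 = -4)
S = -116 (S = -3 - 113 = -116)
o(T, R) = -97 (o(T, R) = -116 + 19 = -97)
(86091 - 414284)*(63607 + o(M, 614)) = (86091 - 414284)*(63607 - 97) = -328193*63510 = -20843537430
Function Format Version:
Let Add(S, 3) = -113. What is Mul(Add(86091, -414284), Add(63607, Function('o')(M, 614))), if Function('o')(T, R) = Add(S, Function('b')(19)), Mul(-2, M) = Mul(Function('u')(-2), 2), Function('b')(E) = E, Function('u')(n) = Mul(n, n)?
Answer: -20843537430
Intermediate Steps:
Function('u')(n) = Pow(n, 2)
M = -4 (M = Mul(Rational(-1, 2), Mul(Pow(-2, 2), 2)) = Mul(Rational(-1, 2), Mul(4, 2)) = Mul(Rational(-1, 2), 8) = -4)
S = -116 (S = Add(-3, -113) = -116)
Function('o')(T, R) = -97 (Function('o')(T, R) = Add(-116, 19) = -97)
Mul(Add(86091, -414284), Add(63607, Function('o')(M, 614))) = Mul(Add(86091, -414284), Add(63607, -97)) = Mul(-328193, 63510) = -20843537430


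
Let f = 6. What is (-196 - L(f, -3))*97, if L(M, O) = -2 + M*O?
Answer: -17072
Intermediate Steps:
(-196 - L(f, -3))*97 = (-196 - (-2 + 6*(-3)))*97 = (-196 - (-2 - 18))*97 = (-196 - 1*(-20))*97 = (-196 + 20)*97 = -176*97 = -17072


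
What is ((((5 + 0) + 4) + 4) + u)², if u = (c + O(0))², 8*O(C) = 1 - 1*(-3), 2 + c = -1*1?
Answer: 5929/16 ≈ 370.56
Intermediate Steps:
c = -3 (c = -2 - 1*1 = -2 - 1 = -3)
O(C) = ½ (O(C) = (1 - 1*(-3))/8 = (1 + 3)/8 = (⅛)*4 = ½)
u = 25/4 (u = (-3 + ½)² = (-5/2)² = 25/4 ≈ 6.2500)
((((5 + 0) + 4) + 4) + u)² = ((((5 + 0) + 4) + 4) + 25/4)² = (((5 + 4) + 4) + 25/4)² = ((9 + 4) + 25/4)² = (13 + 25/4)² = (77/4)² = 5929/16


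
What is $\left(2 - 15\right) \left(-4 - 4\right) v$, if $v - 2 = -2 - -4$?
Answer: $416$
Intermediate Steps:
$v = 4$ ($v = 2 - -2 = 2 + \left(-2 + 4\right) = 2 + 2 = 4$)
$\left(2 - 15\right) \left(-4 - 4\right) v = \left(2 - 15\right) \left(-4 - 4\right) 4 = - 13 \left(\left(-8\right) 4\right) = \left(-13\right) \left(-32\right) = 416$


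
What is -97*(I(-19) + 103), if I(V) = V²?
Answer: -45008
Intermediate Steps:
-97*(I(-19) + 103) = -97*((-19)² + 103) = -97*(361 + 103) = -97*464 = -45008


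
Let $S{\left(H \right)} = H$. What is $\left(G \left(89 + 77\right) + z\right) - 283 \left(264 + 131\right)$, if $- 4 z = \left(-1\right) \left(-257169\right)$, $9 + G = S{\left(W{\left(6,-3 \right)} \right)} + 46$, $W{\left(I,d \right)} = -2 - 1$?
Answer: $- \frac{681733}{4} \approx -1.7043 \cdot 10^{5}$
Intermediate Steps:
$W{\left(I,d \right)} = -3$
$G = 34$ ($G = -9 + \left(-3 + 46\right) = -9 + 43 = 34$)
$z = - \frac{257169}{4}$ ($z = - \frac{\left(-1\right) \left(-257169\right)}{4} = \left(- \frac{1}{4}\right) 257169 = - \frac{257169}{4} \approx -64292.0$)
$\left(G \left(89 + 77\right) + z\right) - 283 \left(264 + 131\right) = \left(34 \left(89 + 77\right) - \frac{257169}{4}\right) - 283 \left(264 + 131\right) = \left(34 \cdot 166 - \frac{257169}{4}\right) - 111785 = \left(5644 - \frac{257169}{4}\right) - 111785 = - \frac{234593}{4} - 111785 = - \frac{681733}{4}$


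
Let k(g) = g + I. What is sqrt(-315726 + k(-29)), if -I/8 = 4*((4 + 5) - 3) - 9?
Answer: 95*I*sqrt(35) ≈ 562.03*I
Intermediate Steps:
I = -120 (I = -8*(4*((4 + 5) - 3) - 9) = -8*(4*(9 - 3) - 9) = -8*(4*6 - 9) = -8*(24 - 9) = -8*15 = -120)
k(g) = -120 + g (k(g) = g - 120 = -120 + g)
sqrt(-315726 + k(-29)) = sqrt(-315726 + (-120 - 29)) = sqrt(-315726 - 149) = sqrt(-315875) = 95*I*sqrt(35)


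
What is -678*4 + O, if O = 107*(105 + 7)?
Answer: 9272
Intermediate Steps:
O = 11984 (O = 107*112 = 11984)
-678*4 + O = -678*4 + 11984 = -2712 + 11984 = 9272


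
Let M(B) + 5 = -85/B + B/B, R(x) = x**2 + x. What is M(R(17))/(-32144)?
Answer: 11/82656 ≈ 0.00013308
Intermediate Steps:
R(x) = x + x**2
M(B) = -4 - 85/B (M(B) = -5 + (-85/B + B/B) = -5 + (-85/B + 1) = -5 + (1 - 85/B) = -4 - 85/B)
M(R(17))/(-32144) = (-4 - 85*1/(17*(1 + 17)))/(-32144) = (-4 - 85/(17*18))*(-1/32144) = (-4 - 85/306)*(-1/32144) = (-4 - 85*1/306)*(-1/32144) = (-4 - 5/18)*(-1/32144) = -77/18*(-1/32144) = 11/82656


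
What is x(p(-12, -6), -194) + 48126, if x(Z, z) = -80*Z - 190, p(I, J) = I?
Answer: 48896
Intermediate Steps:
x(Z, z) = -190 - 80*Z
x(p(-12, -6), -194) + 48126 = (-190 - 80*(-12)) + 48126 = (-190 + 960) + 48126 = 770 + 48126 = 48896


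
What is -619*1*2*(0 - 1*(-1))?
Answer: -1238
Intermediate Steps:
-619*1*2*(0 - 1*(-1)) = -1238*(0 + 1) = -1238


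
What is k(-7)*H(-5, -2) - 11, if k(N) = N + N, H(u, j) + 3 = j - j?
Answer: 31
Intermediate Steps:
H(u, j) = -3 (H(u, j) = -3 + (j - j) = -3 + 0 = -3)
k(N) = 2*N
k(-7)*H(-5, -2) - 11 = (2*(-7))*(-3) - 11 = -14*(-3) - 11 = 42 - 11 = 31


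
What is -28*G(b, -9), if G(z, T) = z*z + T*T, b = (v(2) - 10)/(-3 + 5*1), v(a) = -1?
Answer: -3115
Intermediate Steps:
b = -11/2 (b = (-1 - 10)/(-3 + 5*1) = -11/(-3 + 5) = -11/2 ≈ -5.5000)
G(z, T) = T² + z² (G(z, T) = z² + T² = T² + z²)
-28*G(b, -9) = -28*((-9)² + (-11/2)²) = -28*(81 + 121/4) = -28*445/4 = -3115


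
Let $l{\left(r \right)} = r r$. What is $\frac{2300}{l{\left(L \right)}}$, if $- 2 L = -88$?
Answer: $\frac{575}{484} \approx 1.188$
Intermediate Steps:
$L = 44$ ($L = \left(- \frac{1}{2}\right) \left(-88\right) = 44$)
$l{\left(r \right)} = r^{2}$
$\frac{2300}{l{\left(L \right)}} = \frac{2300}{44^{2}} = \frac{2300}{1936} = 2300 \cdot \frac{1}{1936} = \frac{575}{484}$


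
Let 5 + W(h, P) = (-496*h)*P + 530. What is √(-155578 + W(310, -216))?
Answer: √33057107 ≈ 5749.5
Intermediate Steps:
W(h, P) = 525 - 496*P*h (W(h, P) = -5 + ((-496*h)*P + 530) = -5 + (-496*P*h + 530) = -5 + (530 - 496*P*h) = 525 - 496*P*h)
√(-155578 + W(310, -216)) = √(-155578 + (525 - 496*(-216)*310)) = √(-155578 + (525 + 33212160)) = √(-155578 + 33212685) = √33057107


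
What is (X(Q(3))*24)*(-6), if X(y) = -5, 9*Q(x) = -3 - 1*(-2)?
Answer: 720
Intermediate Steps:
Q(x) = -⅑ (Q(x) = (-3 - 1*(-2))/9 = (-3 + 2)/9 = (⅑)*(-1) = -⅑)
(X(Q(3))*24)*(-6) = -5*24*(-6) = -120*(-6) = 720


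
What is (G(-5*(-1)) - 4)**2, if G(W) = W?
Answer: 1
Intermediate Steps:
(G(-5*(-1)) - 4)**2 = (-5*(-1) - 4)**2 = (5 - 4)**2 = 1**2 = 1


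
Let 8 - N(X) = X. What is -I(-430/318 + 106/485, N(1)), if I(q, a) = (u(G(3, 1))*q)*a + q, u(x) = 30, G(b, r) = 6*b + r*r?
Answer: 18445831/77115 ≈ 239.20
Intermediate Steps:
N(X) = 8 - X
G(b, r) = r**2 + 6*b (G(b, r) = 6*b + r**2 = r**2 + 6*b)
I(q, a) = q + 30*a*q (I(q, a) = (30*q)*a + q = 30*a*q + q = q + 30*a*q)
-I(-430/318 + 106/485, N(1)) = -(-430/318 + 106/485)*(1 + 30*(8 - 1*1)) = -(-430*1/318 + 106*(1/485))*(1 + 30*(8 - 1)) = -(-215/159 + 106/485)*(1 + 30*7) = -(-87421)*(1 + 210)/77115 = -(-87421)*211/77115 = -1*(-18445831/77115) = 18445831/77115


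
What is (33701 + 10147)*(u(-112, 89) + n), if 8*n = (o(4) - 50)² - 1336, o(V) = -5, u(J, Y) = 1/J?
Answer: 18514035/2 ≈ 9.2570e+6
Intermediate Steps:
n = 1689/8 (n = ((-5 - 50)² - 1336)/8 = ((-55)² - 1336)/8 = (3025 - 1336)/8 = (⅛)*1689 = 1689/8 ≈ 211.13)
(33701 + 10147)*(u(-112, 89) + n) = (33701 + 10147)*(1/(-112) + 1689/8) = 43848*(-1/112 + 1689/8) = 43848*(23645/112) = 18514035/2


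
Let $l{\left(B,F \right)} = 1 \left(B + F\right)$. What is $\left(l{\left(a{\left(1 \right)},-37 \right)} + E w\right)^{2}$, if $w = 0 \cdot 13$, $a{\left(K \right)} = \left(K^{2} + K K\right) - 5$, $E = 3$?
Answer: $1600$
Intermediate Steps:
$a{\left(K \right)} = -5 + 2 K^{2}$ ($a{\left(K \right)} = \left(K^{2} + K^{2}\right) - 5 = 2 K^{2} - 5 = -5 + 2 K^{2}$)
$l{\left(B,F \right)} = B + F$
$w = 0$
$\left(l{\left(a{\left(1 \right)},-37 \right)} + E w\right)^{2} = \left(\left(\left(-5 + 2 \cdot 1^{2}\right) - 37\right) + 3 \cdot 0\right)^{2} = \left(\left(\left(-5 + 2 \cdot 1\right) - 37\right) + 0\right)^{2} = \left(\left(\left(-5 + 2\right) - 37\right) + 0\right)^{2} = \left(\left(-3 - 37\right) + 0\right)^{2} = \left(-40 + 0\right)^{2} = \left(-40\right)^{2} = 1600$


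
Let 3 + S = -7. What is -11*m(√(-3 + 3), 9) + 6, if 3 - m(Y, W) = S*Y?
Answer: -27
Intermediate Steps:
S = -10 (S = -3 - 7 = -10)
m(Y, W) = 3 + 10*Y (m(Y, W) = 3 - (-10)*Y = 3 + 10*Y)
-11*m(√(-3 + 3), 9) + 6 = -11*(3 + 10*√(-3 + 3)) + 6 = -11*(3 + 10*√0) + 6 = -11*(3 + 10*0) + 6 = -11*(3 + 0) + 6 = -11*3 + 6 = -33 + 6 = -27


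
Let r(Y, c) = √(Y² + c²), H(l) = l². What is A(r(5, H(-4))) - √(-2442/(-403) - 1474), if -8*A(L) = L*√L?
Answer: -281^(¾)/8 - 2*I*√59601685/403 ≈ -8.5791 - 38.314*I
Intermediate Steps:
A(L) = -L^(3/2)/8 (A(L) = -L*√L/8 = -L^(3/2)/8)
A(r(5, H(-4))) - √(-2442/(-403) - 1474) = -(5² + ((-4)²)²)^(¾)/8 - √(-2442/(-403) - 1474) = -(25 + 16²)^(¾)/8 - √(-2442*(-1/403) - 1474) = -(25 + 256)^(¾)/8 - √(2442/403 - 1474) = -281^(¾)/8 - √(-591580/403) = -281^(¾)/8 - 2*I*√59601685/403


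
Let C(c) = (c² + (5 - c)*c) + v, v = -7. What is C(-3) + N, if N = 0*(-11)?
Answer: -22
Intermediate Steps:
C(c) = -7 + c² + c*(5 - c) (C(c) = (c² + (5 - c)*c) - 7 = (c² + c*(5 - c)) - 7 = -7 + c² + c*(5 - c))
N = 0
C(-3) + N = (-7 + 5*(-3)) + 0 = (-7 - 15) + 0 = -22 + 0 = -22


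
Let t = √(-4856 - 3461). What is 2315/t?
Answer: -2315*I*√8317/8317 ≈ -25.384*I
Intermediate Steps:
t = I*√8317 (t = √(-8317) = I*√8317 ≈ 91.198*I)
2315/t = 2315/((I*√8317)) = 2315*(-I*√8317/8317) = -2315*I*√8317/8317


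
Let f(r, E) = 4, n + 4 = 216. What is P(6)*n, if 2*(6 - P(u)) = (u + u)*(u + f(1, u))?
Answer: -11448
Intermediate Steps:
n = 212 (n = -4 + 216 = 212)
P(u) = 6 - u*(4 + u) (P(u) = 6 - (u + u)*(u + 4)/2 = 6 - 2*u*(4 + u)/2 = 6 - u*(4 + u))
P(6)*n = (6 - 1*6**2 - 4*6)*212 = (6 - 1*36 - 24)*212 = (6 - 36 - 24)*212 = -54*212 = -11448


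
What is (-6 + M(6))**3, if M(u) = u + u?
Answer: 216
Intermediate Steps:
M(u) = 2*u
(-6 + M(6))**3 = (-6 + 2*6)**3 = (-6 + 12)**3 = 6**3 = 216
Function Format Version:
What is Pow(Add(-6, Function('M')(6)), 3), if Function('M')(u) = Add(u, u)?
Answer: 216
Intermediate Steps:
Function('M')(u) = Mul(2, u)
Pow(Add(-6, Function('M')(6)), 3) = Pow(Add(-6, Mul(2, 6)), 3) = Pow(Add(-6, 12), 3) = Pow(6, 3) = 216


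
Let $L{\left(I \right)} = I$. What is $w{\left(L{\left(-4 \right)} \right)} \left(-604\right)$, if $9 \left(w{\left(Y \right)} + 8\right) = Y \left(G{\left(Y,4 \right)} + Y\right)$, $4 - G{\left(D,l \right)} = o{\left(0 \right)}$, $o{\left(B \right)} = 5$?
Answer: $\frac{31408}{9} \approx 3489.8$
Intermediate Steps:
$G{\left(D,l \right)} = -1$ ($G{\left(D,l \right)} = 4 - 5 = -1$)
$w{\left(Y \right)} = -8 + \frac{Y \left(-1 + Y\right)}{9}$
$w{\left(L{\left(-4 \right)} \right)} \left(-604\right) = \left(-8 - - \frac{4}{9} + \frac{\left(-4\right)^{2}}{9}\right) \left(-604\right) = \left(-8 + \frac{4}{9} + \frac{1}{9} \cdot 16\right) \left(-604\right) = \left(-8 + \frac{4}{9} + \frac{16}{9}\right) \left(-604\right) = \left(- \frac{52}{9}\right) \left(-604\right) = \frac{31408}{9}$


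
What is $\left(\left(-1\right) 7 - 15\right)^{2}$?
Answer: $484$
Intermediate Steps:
$\left(\left(-1\right) 7 - 15\right)^{2} = \left(-7 - 15\right)^{2} = \left(-22\right)^{2} = 484$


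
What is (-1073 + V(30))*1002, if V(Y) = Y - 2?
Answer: -1047090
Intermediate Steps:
V(Y) = -2 + Y
(-1073 + V(30))*1002 = (-1073 + (-2 + 30))*1002 = (-1073 + 28)*1002 = -1045*1002 = -1047090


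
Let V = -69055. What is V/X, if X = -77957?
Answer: 69055/77957 ≈ 0.88581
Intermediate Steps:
V/X = -69055/(-77957) = -69055*(-1/77957) = 69055/77957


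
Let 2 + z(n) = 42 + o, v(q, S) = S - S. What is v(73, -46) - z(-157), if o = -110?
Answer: 70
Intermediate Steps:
v(q, S) = 0
z(n) = -70 (z(n) = -2 + (42 - 110) = -2 - 68 = -70)
v(73, -46) - z(-157) = 0 - 1*(-70) = 0 + 70 = 70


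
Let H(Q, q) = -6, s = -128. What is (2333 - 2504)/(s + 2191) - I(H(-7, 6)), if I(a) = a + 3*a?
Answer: 49341/2063 ≈ 23.917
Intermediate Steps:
I(a) = 4*a
(2333 - 2504)/(s + 2191) - I(H(-7, 6)) = (2333 - 2504)/(-128 + 2191) - 4*(-6) = -171/2063 - 1*(-24) = -171*1/2063 + 24 = -171/2063 + 24 = 49341/2063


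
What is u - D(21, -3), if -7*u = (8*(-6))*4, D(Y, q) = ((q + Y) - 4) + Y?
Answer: -53/7 ≈ -7.5714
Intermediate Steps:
D(Y, q) = -4 + q + 2*Y (D(Y, q) = ((Y + q) - 4) + Y = (-4 + Y + q) + Y = -4 + q + 2*Y)
u = 192/7 (u = -8*(-6)*4/7 = -(-48)*4/7 = -⅐*(-192) = 192/7 ≈ 27.429)
u - D(21, -3) = 192/7 - (-4 - 3 + 2*21) = 192/7 - (-4 - 3 + 42) = 192/7 - 1*35 = 192/7 - 35 = -53/7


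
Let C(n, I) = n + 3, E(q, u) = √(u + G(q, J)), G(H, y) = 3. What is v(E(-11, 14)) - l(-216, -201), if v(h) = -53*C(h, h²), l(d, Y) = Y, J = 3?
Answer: 42 - 53*√17 ≈ -176.52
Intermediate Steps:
E(q, u) = √(3 + u) (E(q, u) = √(u + 3) = √(3 + u))
C(n, I) = 3 + n
v(h) = -159 - 53*h (v(h) = -53*(3 + h) = -159 - 53*h)
v(E(-11, 14)) - l(-216, -201) = (-159 - 53*√(3 + 14)) - 1*(-201) = (-159 - 53*√17) + 201 = 42 - 53*√17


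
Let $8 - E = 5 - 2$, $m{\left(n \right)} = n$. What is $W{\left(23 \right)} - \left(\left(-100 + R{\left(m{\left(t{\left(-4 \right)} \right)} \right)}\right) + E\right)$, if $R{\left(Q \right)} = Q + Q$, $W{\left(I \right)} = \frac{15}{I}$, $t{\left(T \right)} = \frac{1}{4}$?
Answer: $\frac{4377}{46} \approx 95.152$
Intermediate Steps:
$t{\left(T \right)} = \frac{1}{4}$
$R{\left(Q \right)} = 2 Q$
$E = 5$ ($E = 8 - \left(5 - 2\right) = 8 - 3 = 5$)
$W{\left(23 \right)} - \left(\left(-100 + R{\left(m{\left(t{\left(-4 \right)} \right)} \right)}\right) + E\right) = \frac{15}{23} - \left(\left(-100 + 2 \cdot \frac{1}{4}\right) + 5\right) = 15 \cdot \frac{1}{23} - \left(\left(-100 + \frac{1}{2}\right) + 5\right) = \frac{15}{23} - \left(- \frac{199}{2} + 5\right) = \frac{15}{23} - - \frac{189}{2} = \frac{15}{23} + \frac{189}{2} = \frac{4377}{46}$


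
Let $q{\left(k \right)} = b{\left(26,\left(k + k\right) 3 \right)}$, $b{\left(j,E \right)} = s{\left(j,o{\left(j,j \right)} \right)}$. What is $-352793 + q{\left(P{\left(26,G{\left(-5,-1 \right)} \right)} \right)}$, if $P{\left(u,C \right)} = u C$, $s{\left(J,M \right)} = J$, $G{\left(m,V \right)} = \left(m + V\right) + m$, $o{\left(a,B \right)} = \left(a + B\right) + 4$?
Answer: $-352767$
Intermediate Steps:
$o{\left(a,B \right)} = 4 + B + a$ ($o{\left(a,B \right)} = \left(B + a\right) + 4 = 4 + B + a$)
$G{\left(m,V \right)} = V + 2 m$ ($G{\left(m,V \right)} = \left(V + m\right) + m = V + 2 m$)
$P{\left(u,C \right)} = C u$
$b{\left(j,E \right)} = j$
$q{\left(k \right)} = 26$
$-352793 + q{\left(P{\left(26,G{\left(-5,-1 \right)} \right)} \right)} = -352793 + 26 = -352767$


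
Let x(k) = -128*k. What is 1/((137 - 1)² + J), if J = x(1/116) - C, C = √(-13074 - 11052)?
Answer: 2592368/47948959645 + 841*I*√24126/287693757870 ≈ 5.4065e-5 + 4.5405e-7*I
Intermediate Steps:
C = I*√24126 (C = √(-24126) = I*√24126 ≈ 155.33*I)
J = -32/29 - I*√24126 (J = -128/116 - I*√24126 = -128*1/116 - I*√24126 = -32/29 - I*√24126 ≈ -1.1034 - 155.33*I)
1/((137 - 1)² + J) = 1/((137 - 1)² + (-32/29 - I*√24126)) = 1/(136² + (-32/29 - I*√24126)) = 1/(18496 + (-32/29 - I*√24126)) = 1/(536352/29 - I*√24126)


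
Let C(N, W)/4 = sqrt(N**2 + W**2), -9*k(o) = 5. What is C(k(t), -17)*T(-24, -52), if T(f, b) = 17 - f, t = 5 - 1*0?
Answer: 164*sqrt(23434)/9 ≈ 2789.5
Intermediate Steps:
t = 5 (t = 5 + 0 = 5)
k(o) = -5/9 (k(o) = -1/9*5 = -5/9)
C(N, W) = 4*sqrt(N**2 + W**2)
C(k(t), -17)*T(-24, -52) = (4*sqrt((-5/9)**2 + (-17)**2))*(17 - 1*(-24)) = (4*sqrt(25/81 + 289))*(17 + 24) = (4*sqrt(23434/81))*41 = (4*(sqrt(23434)/9))*41 = (4*sqrt(23434)/9)*41 = 164*sqrt(23434)/9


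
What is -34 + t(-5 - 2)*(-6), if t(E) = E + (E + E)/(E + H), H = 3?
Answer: -13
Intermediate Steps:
t(E) = E + 2*E/(3 + E) (t(E) = E + (E + E)/(E + 3) = E + (2*E)/(3 + E) = E + 2*E/(3 + E))
-34 + t(-5 - 2)*(-6) = -34 + ((-5 - 2)*(5 + (-5 - 2))/(3 + (-5 - 2)))*(-6) = -34 - 7*(5 - 7)/(3 - 7)*(-6) = -34 - 7*(-2)/(-4)*(-6) = -34 - 7*(-1/4)*(-2)*(-6) = -34 - 7/2*(-6) = -34 + 21 = -13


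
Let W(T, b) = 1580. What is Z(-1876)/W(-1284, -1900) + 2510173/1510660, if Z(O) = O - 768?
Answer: -281117/23868428 ≈ -0.011778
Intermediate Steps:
Z(O) = -768 + O
Z(-1876)/W(-1284, -1900) + 2510173/1510660 = (-768 - 1876)/1580 + 2510173/1510660 = -2644*1/1580 + 2510173*(1/1510660) = -661/395 + 2510173/1510660 = -281117/23868428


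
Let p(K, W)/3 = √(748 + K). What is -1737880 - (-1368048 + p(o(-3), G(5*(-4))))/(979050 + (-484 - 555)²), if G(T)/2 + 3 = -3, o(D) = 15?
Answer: -3577548001432/2058571 - 3*√763/2058571 ≈ -1.7379e+6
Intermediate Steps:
G(T) = -12 (G(T) = -6 + 2*(-3) = -6 - 6 = -12)
p(K, W) = 3*√(748 + K)
-1737880 - (-1368048 + p(o(-3), G(5*(-4))))/(979050 + (-484 - 555)²) = -1737880 - (-1368048 + 3*√(748 + 15))/(979050 + (-484 - 555)²) = -1737880 - (-1368048 + 3*√763)/(979050 + (-1039)²) = -1737880 - (-1368048 + 3*√763)/(979050 + 1079521) = -1737880 - (-1368048 + 3*√763)/2058571 = -1737880 - (-1368048/2058571 + 3*√763/2058571) = -1737880 + (1368048/2058571 - 3*√763/2058571) = -3577548001432/2058571 - 3*√763/2058571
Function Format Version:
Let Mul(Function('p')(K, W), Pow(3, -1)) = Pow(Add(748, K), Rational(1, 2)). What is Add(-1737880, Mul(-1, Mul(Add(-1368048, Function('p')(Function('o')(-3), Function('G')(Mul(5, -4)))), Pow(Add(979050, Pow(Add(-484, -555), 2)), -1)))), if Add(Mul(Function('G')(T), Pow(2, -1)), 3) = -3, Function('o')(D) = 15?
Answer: Add(Rational(-3577548001432, 2058571), Mul(Rational(-3, 2058571), Pow(763, Rational(1, 2)))) ≈ -1.7379e+6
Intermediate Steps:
Function('G')(T) = -12 (Function('G')(T) = Add(-6, Mul(2, -3)) = Add(-6, -6) = -12)
Function('p')(K, W) = Mul(3, Pow(Add(748, K), Rational(1, 2)))
Add(-1737880, Mul(-1, Mul(Add(-1368048, Function('p')(Function('o')(-3), Function('G')(Mul(5, -4)))), Pow(Add(979050, Pow(Add(-484, -555), 2)), -1)))) = Add(-1737880, Mul(-1, Mul(Add(-1368048, Mul(3, Pow(Add(748, 15), Rational(1, 2)))), Pow(Add(979050, Pow(Add(-484, -555), 2)), -1)))) = Add(-1737880, Mul(-1, Mul(Add(-1368048, Mul(3, Pow(763, Rational(1, 2)))), Pow(Add(979050, Pow(-1039, 2)), -1)))) = Add(-1737880, Mul(-1, Mul(Add(-1368048, Mul(3, Pow(763, Rational(1, 2)))), Pow(Add(979050, 1079521), -1)))) = Add(-1737880, Mul(-1, Mul(Add(-1368048, Mul(3, Pow(763, Rational(1, 2)))), Pow(2058571, -1)))) = Add(-1737880, Mul(-1, Mul(Add(-1368048, Mul(3, Pow(763, Rational(1, 2)))), Rational(1, 2058571)))) = Add(-1737880, Mul(-1, Add(Rational(-1368048, 2058571), Mul(Rational(3, 2058571), Pow(763, Rational(1, 2)))))) = Add(-1737880, Add(Rational(1368048, 2058571), Mul(Rational(-3, 2058571), Pow(763, Rational(1, 2))))) = Add(Rational(-3577548001432, 2058571), Mul(Rational(-3, 2058571), Pow(763, Rational(1, 2))))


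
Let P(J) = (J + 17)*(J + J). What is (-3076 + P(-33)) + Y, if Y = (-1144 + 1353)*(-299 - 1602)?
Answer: -399329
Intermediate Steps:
P(J) = 2*J*(17 + J) (P(J) = (17 + J)*(2*J) = 2*J*(17 + J))
Y = -397309 (Y = 209*(-1901) = -397309)
(-3076 + P(-33)) + Y = (-3076 + 2*(-33)*(17 - 33)) - 397309 = (-3076 + 2*(-33)*(-16)) - 397309 = (-3076 + 1056) - 397309 = -2020 - 397309 = -399329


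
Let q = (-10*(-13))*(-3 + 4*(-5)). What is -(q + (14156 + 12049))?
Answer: -23215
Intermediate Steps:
q = -2990 (q = 130*(-3 - 20) = 130*(-23) = -2990)
-(q + (14156 + 12049)) = -(-2990 + (14156 + 12049)) = -(-2990 + 26205) = -1*23215 = -23215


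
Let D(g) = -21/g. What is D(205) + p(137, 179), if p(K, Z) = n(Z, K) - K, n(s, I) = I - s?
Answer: -36716/205 ≈ -179.10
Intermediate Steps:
p(K, Z) = -Z (p(K, Z) = (K - Z) - K = -Z)
D(205) + p(137, 179) = -21/205 - 1*179 = -21*1/205 - 179 = -21/205 - 179 = -36716/205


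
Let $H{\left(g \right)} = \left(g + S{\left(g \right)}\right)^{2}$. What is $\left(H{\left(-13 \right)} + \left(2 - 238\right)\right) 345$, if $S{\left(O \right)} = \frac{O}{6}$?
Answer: $- \frac{24725}{12} \approx -2060.4$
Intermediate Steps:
$S{\left(O \right)} = \frac{O}{6}$ ($S{\left(O \right)} = O \frac{1}{6} = \frac{O}{6}$)
$H{\left(g \right)} = \frac{49 g^{2}}{36}$ ($H{\left(g \right)} = \left(g + \frac{g}{6}\right)^{2} = \left(\frac{7 g}{6}\right)^{2} = \frac{49 g^{2}}{36}$)
$\left(H{\left(-13 \right)} + \left(2 - 238\right)\right) 345 = \left(\frac{49 \left(-13\right)^{2}}{36} + \left(2 - 238\right)\right) 345 = \left(\frac{49}{36} \cdot 169 + \left(2 - 238\right)\right) 345 = \left(\frac{8281}{36} - 236\right) 345 = \left(- \frac{215}{36}\right) 345 = - \frac{24725}{12}$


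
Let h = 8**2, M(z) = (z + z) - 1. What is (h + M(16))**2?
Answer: 9025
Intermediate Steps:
M(z) = -1 + 2*z (M(z) = 2*z - 1 = -1 + 2*z)
h = 64
(h + M(16))**2 = (64 + (-1 + 2*16))**2 = (64 + (-1 + 32))**2 = (64 + 31)**2 = 95**2 = 9025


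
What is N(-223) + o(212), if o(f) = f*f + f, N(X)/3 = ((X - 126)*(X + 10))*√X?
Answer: 45156 + 223011*I*√223 ≈ 45156.0 + 3.3303e+6*I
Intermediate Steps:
N(X) = 3*√X*(-126 + X)*(10 + X) (N(X) = 3*(((X - 126)*(X + 10))*√X) = 3*(((-126 + X)*(10 + X))*√X) = 3*(√X*(-126 + X)*(10 + X)) = 3*√X*(-126 + X)*(10 + X))
o(f) = f + f² (o(f) = f² + f = f + f²)
N(-223) + o(212) = 3*√(-223)*(-1260 + (-223)² - 116*(-223)) + 212*(1 + 212) = 3*(I*√223)*(-1260 + 49729 + 25868) + 212*213 = 3*(I*√223)*74337 + 45156 = 223011*I*√223 + 45156 = 45156 + 223011*I*√223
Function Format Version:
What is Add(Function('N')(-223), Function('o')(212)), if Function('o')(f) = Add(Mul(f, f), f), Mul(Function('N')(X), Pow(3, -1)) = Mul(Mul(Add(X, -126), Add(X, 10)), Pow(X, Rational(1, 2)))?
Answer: Add(45156, Mul(223011, I, Pow(223, Rational(1, 2)))) ≈ Add(45156., Mul(3.3303e+6, I))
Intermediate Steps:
Function('N')(X) = Mul(3, Pow(X, Rational(1, 2)), Add(-126, X), Add(10, X)) (Function('N')(X) = Mul(3, Mul(Mul(Add(X, -126), Add(X, 10)), Pow(X, Rational(1, 2)))) = Mul(3, Mul(Mul(Add(-126, X), Add(10, X)), Pow(X, Rational(1, 2)))) = Mul(3, Mul(Pow(X, Rational(1, 2)), Add(-126, X), Add(10, X))) = Mul(3, Pow(X, Rational(1, 2)), Add(-126, X), Add(10, X)))
Function('o')(f) = Add(f, Pow(f, 2)) (Function('o')(f) = Add(Pow(f, 2), f) = Add(f, Pow(f, 2)))
Add(Function('N')(-223), Function('o')(212)) = Add(Mul(3, Pow(-223, Rational(1, 2)), Add(-1260, Pow(-223, 2), Mul(-116, -223))), Mul(212, Add(1, 212))) = Add(Mul(3, Mul(I, Pow(223, Rational(1, 2))), Add(-1260, 49729, 25868)), Mul(212, 213)) = Add(Mul(3, Mul(I, Pow(223, Rational(1, 2))), 74337), 45156) = Add(Mul(223011, I, Pow(223, Rational(1, 2))), 45156) = Add(45156, Mul(223011, I, Pow(223, Rational(1, 2))))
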